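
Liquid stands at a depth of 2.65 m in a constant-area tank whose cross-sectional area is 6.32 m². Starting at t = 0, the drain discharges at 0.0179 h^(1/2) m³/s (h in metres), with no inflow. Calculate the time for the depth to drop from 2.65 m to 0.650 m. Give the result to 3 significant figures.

A dh/dt = −Q_out = −0.0179 √h.
This is separable: 2 d(√h)/dt = −0.0179/A, so √h = √h₀ − (0.0179/(2A)) t.
t = 2A(√h₀ − √h)/0.0179 = 2·6.32·(√2.65 − √0.650)/0.0179
  = 12.640 × (1.6279 − 0.80623) / 0.0179 = 580.21 s.

580 s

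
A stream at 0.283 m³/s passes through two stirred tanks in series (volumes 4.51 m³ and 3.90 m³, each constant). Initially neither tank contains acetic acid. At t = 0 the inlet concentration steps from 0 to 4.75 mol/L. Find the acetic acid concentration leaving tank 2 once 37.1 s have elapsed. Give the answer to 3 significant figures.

Time constants: τᵢ = Vᵢ/Q for each well-mixed tank.
τ₁ = 4.51/0.283 = 15.936 s; τ₂ = 3.90/0.283 = 13.781 s.
Tank 1: C₁ = C_in(1 − e^(−t/τ₁)). Tank 2 (τ₁ ≠ τ₂): C₂ = C_in[1 − (τ₁ e^(−t/τ₁) − τ₂ e^(−t/τ₂))/(τ₁ − τ₂)].
At t = 37.1: e^(−t/τ₁) = 0.097490, e^(−t/τ₂) = 0.067737.
C₂ = 4.75·[1 − (15.936·0.097490 − 13.781·0.067737)/(2.1555)] = 4.75·0.71228 = 3.3833 mol/L.

3.38 mol/L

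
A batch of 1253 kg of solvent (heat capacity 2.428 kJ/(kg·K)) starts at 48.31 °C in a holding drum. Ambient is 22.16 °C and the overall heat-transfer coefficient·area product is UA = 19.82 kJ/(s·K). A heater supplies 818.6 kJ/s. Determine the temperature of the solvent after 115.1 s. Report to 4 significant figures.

56.30 °C

Lumped-capacitance energy balance: M c_p dT/dt = UA(T_amb − T) + Q̇.
dT/dt = (T_ss − T)/τ with T_ss = T_amb + Q̇/UA = 22.16 + 818.6/19.82 = 63.4617 °C, τ = M c_p/UA = 1253·2.428/19.82 = 153.496 s.
Integrating: T(t) = T_ss + (T₀ − T_ss) e^(−t/τ).
T(115.1) = 63.4617 + (-15.1517)·0.472433 = 56.3035 °C.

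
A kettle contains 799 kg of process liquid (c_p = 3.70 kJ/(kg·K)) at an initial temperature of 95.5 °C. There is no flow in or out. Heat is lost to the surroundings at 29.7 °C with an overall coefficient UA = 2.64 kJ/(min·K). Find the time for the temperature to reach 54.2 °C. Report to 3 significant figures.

1110 min

Lumped-capacitance energy balance: M c_p dT/dt = UA(T_amb − T).
τ = M c_p/UA = 1119.8 min; T_ss = T_amb = 29.700 °C.
T(t) = T_ss + (T₀ − T_ss)e^(−t/τ); set T = 54.2:
t = −τ ln[(T − T_ss)/(T₀ − T_ss)] = −1119.8 · ln(0.37234) = 1106.3 min.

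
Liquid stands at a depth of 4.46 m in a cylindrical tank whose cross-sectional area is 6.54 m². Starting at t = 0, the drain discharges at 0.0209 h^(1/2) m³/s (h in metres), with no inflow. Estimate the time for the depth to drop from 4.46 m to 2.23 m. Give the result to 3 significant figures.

With no inflow, A dh/dt = −0.0209 √h.
∫ h^(−1/2) dh = −(0.0209/A) ∫ dt, giving 2√h = 2√h₀ − (0.0209/A) t.
t = 2A(√h₀ − √h)/0.0209 = 2·6.54·(√4.46 − √2.23)/0.0209
  = 13.080 × (2.1119 − 1.4933) / 0.0209 = 387.11 s.

387 s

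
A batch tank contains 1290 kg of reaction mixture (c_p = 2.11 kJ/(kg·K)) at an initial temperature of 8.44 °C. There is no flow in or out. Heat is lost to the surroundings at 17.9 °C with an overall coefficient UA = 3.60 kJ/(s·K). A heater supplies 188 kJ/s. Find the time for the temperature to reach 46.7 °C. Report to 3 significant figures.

M c_p dT/dt = −UA(T − T_amb) + Q̇.
τ = M c_p/UA = 756.08 s; T_ss = T_amb + Q̇/UA = 17.9 + 188/3.60 = 70.122 °C.
T(t) = T_ss + (T₀ − T_ss)e^(−t/τ); set T = 46.7:
t = −τ ln[(T − T_ss)/(T₀ − T_ss)] = −756.08 · ln(0.37972) = 732.12 s.

732 s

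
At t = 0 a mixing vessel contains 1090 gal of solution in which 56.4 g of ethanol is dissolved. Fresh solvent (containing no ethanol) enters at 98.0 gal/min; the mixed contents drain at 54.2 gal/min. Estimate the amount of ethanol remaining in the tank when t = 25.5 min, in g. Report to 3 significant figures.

23.6 g

Let m(t) be the amount of ethanol. Volume: V(t) = V₀ + (Q_in − Q_out) t = 1090 + 43.800 t; V(25.5) = 2206.9 gal.
Solute balance: dm/dt = 0 − Q_out C = −Q_out m/V(t).
dm/m = −Q_out dt/(V₀ + 43.800 t); integrating gives ln(m/m₀) = −(Q_out/(Q_in−Q_out)) ln(V/V₀).
m = m₀ (V₀/V)^(Q_out/(Q_in−Q_out)) = 56.4 × (1090/2206.9)^(1.2374) = 23.560 g.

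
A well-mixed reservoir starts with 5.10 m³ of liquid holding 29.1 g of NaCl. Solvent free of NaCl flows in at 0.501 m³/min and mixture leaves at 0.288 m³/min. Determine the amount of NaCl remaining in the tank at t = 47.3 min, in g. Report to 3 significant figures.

6.66 g

Let m(t) be the amount of NaCl. Volume: V(t) = V₀ + (Q_in − Q_out) t = 5.10 + 0.21300 t; V(47.3) = 15.175 m³.
Solute balance: dm/dt = 0 − Q_out C = −Q_out m/V(t).
Separate: dm/m = −Q_out dt/V(t) ⇒ ln(m/m₀) = −(Q_out/(Q_in−Q_out)) ln(V/V₀).
m = m₀ (V₀/V)^(Q_out/(Q_in−Q_out)) = 29.1 × (5.10/15.175)^(1.3521) = 6.6618 g.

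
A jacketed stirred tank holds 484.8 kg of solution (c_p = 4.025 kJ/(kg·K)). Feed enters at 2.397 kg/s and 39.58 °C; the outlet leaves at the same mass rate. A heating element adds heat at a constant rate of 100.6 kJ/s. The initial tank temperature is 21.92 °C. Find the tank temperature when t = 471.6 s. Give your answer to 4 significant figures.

47.28 °C

Heat balance on the well-mixed liquid: M c_p dT/dt = ṁ c_p (T_in − T) + 100.6.
τ = M/ṁ = 202.253 s; T_ss = T_in + Q̇/(ṁ c_p) = 39.58 + 100.6/(2.397·4.025) = 50.0071 °C.
Integrating: T(t) = T_ss + (T₀ − T_ss) e^(−t/τ).
T(471.6) = 50.0071 + (-28.0871)·e^(−471.6/202.253) = 50.0071 + (-28.0871)·0.0971271 = 47.2791 °C.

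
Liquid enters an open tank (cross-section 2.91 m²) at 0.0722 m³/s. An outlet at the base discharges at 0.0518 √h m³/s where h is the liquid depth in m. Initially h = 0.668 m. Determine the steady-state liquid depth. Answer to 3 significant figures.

1.94 m

Level balance: A dh/dt = 0.0722 − 0.0518 √h. Setting dh/dt = 0:
Q_in = 0.0518 √h_ss ⇒ √h_ss = 0.0722/0.0518 = 1.3938.
h_ss = 1.3938² = 1.9427 m. (Since h₀ = 0.668 m < h_ss, the level will rise toward this value.)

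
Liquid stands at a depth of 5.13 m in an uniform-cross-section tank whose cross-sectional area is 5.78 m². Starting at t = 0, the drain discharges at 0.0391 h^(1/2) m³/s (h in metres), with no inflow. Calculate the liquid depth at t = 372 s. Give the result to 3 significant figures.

1.01 m

A dh/dt = −Q_out = −0.0391 √h.
Separate and integrate: 2(√h − √h₀) = −(0.0391/A) t.
√h = √5.13 − 0.0391·372/(2·5.78) = 2.2650 − 1.2582 = 1.0067.
h = 1.0067² = 1.0135 m.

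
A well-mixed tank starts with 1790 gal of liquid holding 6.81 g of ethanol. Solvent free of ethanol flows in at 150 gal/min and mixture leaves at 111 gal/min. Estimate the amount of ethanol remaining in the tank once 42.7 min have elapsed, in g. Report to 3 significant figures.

Let m(t) be the amount of ethanol. Volume: V(t) = V₀ + (Q_in − Q_out) t = 1790 + 39.000 t; V(42.7) = 3455.3 gal.
Solute balance: dm/dt = 0 − Q_out C = −Q_out m/V(t).
dm/m = −Q_out dt/(V₀ + 39.000 t); integrating gives ln(m/m₀) = −(Q_out/(Q_in−Q_out)) ln(V/V₀).
m = m₀ (V₀/V)^(Q_out/(Q_in−Q_out)) = 6.81 × (1790/3455.3)^(2.8462) = 1.0476 g.

1.05 g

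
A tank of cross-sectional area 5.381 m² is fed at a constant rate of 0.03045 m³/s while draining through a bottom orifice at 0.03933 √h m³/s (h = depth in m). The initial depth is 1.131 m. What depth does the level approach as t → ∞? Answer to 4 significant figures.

Level balance: A dh/dt = 0.03045 − 0.03933 √h. Setting dh/dt = 0:
Q_in = 0.03933 √h_ss ⇒ √h_ss = 0.03045/0.03933 = 0.774218.
h_ss = 0.774218² = 0.599414 m. (Since h₀ = 1.131 m > h_ss, the level will fall toward this value.)

0.5994 m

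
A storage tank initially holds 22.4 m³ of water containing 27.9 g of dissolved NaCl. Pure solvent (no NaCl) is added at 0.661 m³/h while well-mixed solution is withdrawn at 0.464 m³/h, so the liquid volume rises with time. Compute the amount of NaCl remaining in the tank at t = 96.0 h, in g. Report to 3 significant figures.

6.60 g

Let m(t) be the amount of NaCl. Volume: V(t) = V₀ + (Q_in − Q_out) t = 22.4 + 0.19700 t; V(96.0) = 41.312 m³.
No NaCl enters, so dm/dt = −Q_out · (m/V).
Separate: dm/m = −Q_out dt/V(t) ⇒ ln(m/m₀) = −(Q_out/(Q_in−Q_out)) ln(V/V₀).
m = m₀ (V₀/V)^(Q_out/(Q_in−Q_out)) = 27.9 × (22.4/41.312)^(2.3553) = 6.5992 g.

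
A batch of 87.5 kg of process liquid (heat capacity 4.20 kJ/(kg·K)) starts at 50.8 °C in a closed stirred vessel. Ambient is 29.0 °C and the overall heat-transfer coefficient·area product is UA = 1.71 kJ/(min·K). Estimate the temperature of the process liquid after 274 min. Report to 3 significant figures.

35.1 °C

M c_p dT/dt = −UA(T − T_amb).
dT/dt = (T_ss − T)/τ with T_ss = T_amb = 29.000 °C, τ = M c_p/UA = 87.5·4.20/1.71 = 214.91 min.
T approaches T_ss exponentially: T(t) = T_ss + (T₀ − T_ss) e^(−t/τ).
T(274) = 29.000 + (21.800)·0.27945 = 35.092 °C.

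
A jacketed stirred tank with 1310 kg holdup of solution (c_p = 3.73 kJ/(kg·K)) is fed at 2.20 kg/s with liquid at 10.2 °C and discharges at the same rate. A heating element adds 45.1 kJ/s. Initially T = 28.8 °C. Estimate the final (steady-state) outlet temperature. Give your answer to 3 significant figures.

15.7 °C

M c_p dT/dt = ṁ c_p (T_in − T) + Q̇.
At steady state dT/dt = 0 ⇒ T_ss = T_in + Q̇/(ṁ c_p) = 10.2 + 45.1/(2.20·3.73) = 15.696 °C.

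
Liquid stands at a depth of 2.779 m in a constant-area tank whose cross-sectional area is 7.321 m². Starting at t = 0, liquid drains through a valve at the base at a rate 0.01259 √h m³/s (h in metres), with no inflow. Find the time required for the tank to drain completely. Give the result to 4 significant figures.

Accumulation of liquid (constant cross-section A): A dh/dt = −0.01259 √h.
Separate and integrate: 2(√h − √h₀) = −(0.01259/A) t.
Set h = 0: 2√h₀ = (0.01259/A) t_empty ⇒ t_empty = 2A√h₀/0.01259.
t_empty = 2·7.321·√2.779/0.01259 = 14.6420·1.66703/0.01259 = 1938.74 s.

1939 s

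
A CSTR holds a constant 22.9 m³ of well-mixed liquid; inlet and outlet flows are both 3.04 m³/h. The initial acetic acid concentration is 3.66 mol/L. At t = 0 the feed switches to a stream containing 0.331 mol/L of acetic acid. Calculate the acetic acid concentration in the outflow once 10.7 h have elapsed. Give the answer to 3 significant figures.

Unsteady species balance (constant V, well mixed): V dC/dt = Q(C_in − C).
Time constant τ = V/Q = 22.9/3.04 = 7.5329 h.
Solution: C(t) = C_in + (C₀ − C_in) e^(−t/τ).
C(10.7) = 0.331 + (3.66 − 0.331)·e^(−10.7/7.5329) = 0.331 + (3.3290)·0.24161 = 1.1353 mol/L.

1.14 mol/L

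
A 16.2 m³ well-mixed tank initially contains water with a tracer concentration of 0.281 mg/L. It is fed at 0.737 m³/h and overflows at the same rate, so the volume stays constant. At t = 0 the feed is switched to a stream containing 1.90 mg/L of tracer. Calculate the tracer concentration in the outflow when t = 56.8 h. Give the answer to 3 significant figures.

Unsteady species balance (constant V, well mixed): V dC/dt = Q(C_in − C).
So dC/dt = (C_in − C)/τ with τ = V/Q = 16.2/0.737 = 21.981 h.
C approaches C_in exponentially: C(t) = C_in + (C₀ − C_in) e^(−t/τ).
C(56.8) = 1.90 + (0.281 − 1.90)·e^(−56.8/21.981) = 1.90 + (-1.6190)·0.075468 = 1.7778 mg/L.

1.78 mg/L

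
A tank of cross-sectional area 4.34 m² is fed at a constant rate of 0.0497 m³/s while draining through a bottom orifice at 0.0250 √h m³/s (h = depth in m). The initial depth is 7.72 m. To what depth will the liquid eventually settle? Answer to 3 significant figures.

3.95 m

Level balance: A dh/dt = 0.0497 − 0.0250 √h. Setting dh/dt = 0:
Q_in = 0.0250 √h_ss ⇒ √h_ss = 0.0497/0.0250 = 1.9880.
h_ss = 1.9880² = 3.9521 m. (Since h₀ = 7.72 m > h_ss, the level will fall toward this value.)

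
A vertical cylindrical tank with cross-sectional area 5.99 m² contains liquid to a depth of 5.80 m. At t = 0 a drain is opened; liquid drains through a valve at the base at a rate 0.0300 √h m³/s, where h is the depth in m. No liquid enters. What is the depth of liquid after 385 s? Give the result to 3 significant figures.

A dh/dt = −Q_out = −0.0300 √h.
This is separable: 2 d(√h)/dt = −0.0300/A, so √h = √h₀ − (0.0300/(2A)) t.
√h = √5.80 − 0.0300·385/(2·5.99) = 2.4083 − 0.96411 = 1.4442.
h = 1.4442² = 2.0857 m.

2.09 m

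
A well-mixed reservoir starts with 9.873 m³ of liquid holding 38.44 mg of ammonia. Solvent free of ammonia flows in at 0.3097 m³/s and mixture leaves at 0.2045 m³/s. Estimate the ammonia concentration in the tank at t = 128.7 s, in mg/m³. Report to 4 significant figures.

0.3065 mg/m³

Total volume: dV/dt = Q_in − Q_out = 0.105200 m³/s, so V(t) = 9.873 + 0.105200 t and V(128.7) = 23.4122 m³.
No ammonia enters, so dm/dt = −Q_out · (m/V).
Separate: dm/m = −Q_out dt/V(t) ⇒ ln(m/m₀) = −(Q_out/(Q_in−Q_out)) ln(V/V₀).
m = m₀ (V₀/V)^(Q_out/(Q_in−Q_out)) = 38.44 × (9.873/23.4122)^(1.94392) = 7.17508 mg.
C = m/V = 7.17508/23.4122 = 0.306467 mg/m³.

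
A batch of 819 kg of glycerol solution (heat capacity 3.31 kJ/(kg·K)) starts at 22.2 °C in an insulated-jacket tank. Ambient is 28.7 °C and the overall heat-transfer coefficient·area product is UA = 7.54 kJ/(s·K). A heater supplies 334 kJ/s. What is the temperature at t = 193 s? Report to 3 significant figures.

43.3 °C

Energy balance: M c_p dT/dt = −UA(T − T_amb) + Q̇.
dT/dt = (T_ss − T)/τ with T_ss = T_amb + Q̇/UA = 28.7 + 334/7.54 = 72.997 °C, τ = M c_p/UA = 819·3.31/7.54 = 359.53 s.
Integrating: T(t) = T_ss + (T₀ − T_ss) e^(−t/τ).
T(193) = 72.997 + (-50.797)·0.58461 = 43.300 °C.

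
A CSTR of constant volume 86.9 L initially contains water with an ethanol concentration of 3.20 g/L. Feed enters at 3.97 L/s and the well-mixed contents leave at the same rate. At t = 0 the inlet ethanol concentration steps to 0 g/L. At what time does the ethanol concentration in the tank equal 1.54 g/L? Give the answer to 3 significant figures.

Mass balance on the solute (V constant): V dC/dt = Q(C_in − C), so τ = V/Q = 21.889 s.
C(t) = C_in + (C₀ − C_in) e^(−t/τ). Set C = 1.54 and solve for t:
e^(−t/τ) = (C − C_in)/(C₀ − C_in) = (1.54 − 0)/(3.20 − 0) = 0.48125
t = −τ ln(…) = 21.889 × 0.73137 = 16.009 s.

16.0 s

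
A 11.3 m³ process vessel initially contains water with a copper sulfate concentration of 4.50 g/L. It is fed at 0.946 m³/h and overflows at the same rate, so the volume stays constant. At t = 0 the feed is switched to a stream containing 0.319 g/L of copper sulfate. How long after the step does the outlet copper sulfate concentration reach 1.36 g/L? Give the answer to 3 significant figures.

Species balance: V dC/dt = Q(C_in − C) ⇒ τ = V/Q = 11.945 h.
C(t) = C_in + (C₀ − C_in) e^(−t/τ). Set C = 1.36 and solve for t:
e^(−t/τ) = (C − C_in)/(C₀ − C_in) = (1.36 − 0.319)/(4.50 − 0.319) = 0.24898
t = −τ ln(…) = 11.945 × 1.3904 = 16.608 h.

16.6 h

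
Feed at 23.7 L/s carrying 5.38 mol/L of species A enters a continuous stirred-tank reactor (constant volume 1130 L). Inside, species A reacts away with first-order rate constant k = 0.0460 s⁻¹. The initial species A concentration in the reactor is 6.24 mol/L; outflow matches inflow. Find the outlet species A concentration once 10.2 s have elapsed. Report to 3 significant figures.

Accumulation = in − out − consumed: V dC/dt = Q C_in − Q C − k V C.
dC/dt = (Q/V) C_in − (Q/V + k) C; effective rate a = Q/V + k = 0.020973 + 0.0460 = 0.066973 s⁻¹.
C_ss = Q C_in/(Q + kV) = 1.6848 mol/L; C(t) = C_ss + (C₀ − C_ss) e^(−a t).
C(10.2) = 1.6848 + (4.5552)·e^(−0.066973·10.2) = 1.6848 + (4.5552)·0.50503 = 3.9853 mol/L.

3.99 mol/L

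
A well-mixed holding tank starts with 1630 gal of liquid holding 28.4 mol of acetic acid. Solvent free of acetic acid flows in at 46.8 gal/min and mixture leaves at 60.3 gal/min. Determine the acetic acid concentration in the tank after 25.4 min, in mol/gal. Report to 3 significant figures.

0.00768 mol/gal

Total volume: dV/dt = Q_in − Q_out = -13.500 gal/min, so V(t) = 1630 − 13.500 t and V(25.4) = 1287.1 gal.
Species balance (pure solvent in): dm/dt = −Q_out · m/V(t).
dm/m = −Q_out dt/(V₀ − 13.500 t); integrating gives ln(m/m₀) = −(Q_out/(Q_in−Q_out)) ln(V/V₀).
m = m₀ (V₀/V)^(Q_out/(Q_in−Q_out)) = 28.4 × (1630/1287.1)^(-4.4667) = 9.8889 mol.
C = m/V = 9.8889/1287.1 = 0.0076831 mol/gal.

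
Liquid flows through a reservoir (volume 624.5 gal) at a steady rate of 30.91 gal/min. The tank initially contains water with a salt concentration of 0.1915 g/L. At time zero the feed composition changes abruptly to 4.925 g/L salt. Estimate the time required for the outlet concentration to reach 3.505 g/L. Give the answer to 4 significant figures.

Species balance: V dC/dt = Q(C_in − C) ⇒ τ = V/Q = 20.2038 min.
C(t) = C_in + (C₀ − C_in) e^(−t/τ). Set C = 3.505 and solve for t:
e^(−t/τ) = (C − C_in)/(C₀ − C_in) = (3.505 − 4.925)/(0.1915 − 4.925) = 0.299989
t = −τ ln(…) = 20.2038 × 1.20401 = 24.3256 min.

24.33 min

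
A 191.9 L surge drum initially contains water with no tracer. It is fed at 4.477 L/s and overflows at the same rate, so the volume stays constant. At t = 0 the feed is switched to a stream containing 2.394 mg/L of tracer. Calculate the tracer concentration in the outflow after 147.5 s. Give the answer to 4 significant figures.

Unsteady species balance (constant V, well mixed): V dC/dt = Q(C_in − C).
Rewrite as dC/dt + C/τ = C_in/τ, τ = V/Q = 42.8635 s.
Solution: C(t) = C_in + (C₀ − C_in) e^(−t/τ).
C(147.5) = 2.394 + (0 − 2.394)·e^(−147.5/42.8635) = 2.394 + (-2.39400)·0.0320277 = 2.31733 mg/L.

2.317 mg/L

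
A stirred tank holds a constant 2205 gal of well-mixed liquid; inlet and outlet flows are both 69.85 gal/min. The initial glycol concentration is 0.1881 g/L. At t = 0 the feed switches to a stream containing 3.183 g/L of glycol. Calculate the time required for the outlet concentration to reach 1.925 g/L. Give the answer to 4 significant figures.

27.38 min

Mass balance on the solute (V constant): V dC/dt = Q(C_in − C), so τ = V/Q = 31.5676 min.
C(t) = C_in + (C₀ − C_in) e^(−t/τ). Set C = 1.925 and solve for t:
e^(−t/τ) = (C − C_in)/(C₀ − C_in) = (1.925 − 3.183)/(0.1881 − 3.183) = 0.420047
t = −τ ln(…) = 31.5676 × 0.867388 = 27.3814 min.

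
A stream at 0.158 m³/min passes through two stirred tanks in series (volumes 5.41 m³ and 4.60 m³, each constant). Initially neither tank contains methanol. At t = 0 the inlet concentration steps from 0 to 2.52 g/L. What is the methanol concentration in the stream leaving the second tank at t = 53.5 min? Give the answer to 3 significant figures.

1.27 g/L

Time constants: τᵢ = Vᵢ/Q for each well-mixed tank.
τ₁ = 5.41/0.158 = 34.241 min; τ₂ = 4.60/0.158 = 29.114 min.
Tank 1: C₁ = C_in(1 − e^(−t/τ₁)). Tank 2 (τ₁ ≠ τ₂): C₂ = C_in[1 − (τ₁ e^(−t/τ₁) − τ₂ e^(−t/τ₂))/(τ₁ − τ₂)].
At t = 53.5: e^(−t/τ₁) = 0.20962, e^(−t/τ₂) = 0.15920.
C₂ = 2.52·[1 − (34.241·0.20962 − 29.114·0.15920)/(5.1266)] = 2.52·0.50406 = 1.2702 g/L.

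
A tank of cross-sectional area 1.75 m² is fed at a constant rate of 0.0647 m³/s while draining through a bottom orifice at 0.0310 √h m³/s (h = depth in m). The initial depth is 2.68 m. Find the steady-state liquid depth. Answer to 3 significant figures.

A dh/dt = Q_in − 0.0310 √h. Steady state requires inflow = outflow:
Q_in = 0.0310 √h_ss ⇒ √h_ss = 0.0647/0.0310 = 2.0871.
h_ss = 2.0871² = 4.3560 m. (Since h₀ = 2.68 m < h_ss, the level will rise toward this value.)

4.36 m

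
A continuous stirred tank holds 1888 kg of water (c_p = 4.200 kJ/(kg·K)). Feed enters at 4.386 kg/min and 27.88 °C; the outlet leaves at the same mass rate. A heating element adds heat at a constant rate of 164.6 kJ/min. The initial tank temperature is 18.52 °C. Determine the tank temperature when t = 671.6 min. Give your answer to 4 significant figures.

32.97 °C

M c_p dT/dt = ṁ c_p (T_in − T) + Q̇.
Rearrange: dT/dt = (T_ss − T)/τ with τ = M/ṁ = 430.461 min and T_ss = T_in + Q̇/(ṁ c_p) = 36.8154 °C.
Solution: T(t) = T_ss + (T₀ − T_ss) e^(−t/τ).
T(671.6) = 36.8154 + (-18.2954)·e^(−671.6/430.461) = 36.8154 + (-18.2954)·0.210096 = 32.9716 °C.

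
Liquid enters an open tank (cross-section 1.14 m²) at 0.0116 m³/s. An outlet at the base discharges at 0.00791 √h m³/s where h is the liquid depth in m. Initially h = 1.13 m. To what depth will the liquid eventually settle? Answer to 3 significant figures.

Level balance: A dh/dt = 0.0116 − 0.00791 √h. Setting dh/dt = 0:
Q_in = 0.00791 √h_ss ⇒ √h_ss = 0.0116/0.00791 = 1.4665.
h_ss = 1.4665² = 2.1506 m. (Since h₀ = 1.13 m < h_ss, the level will rise toward this value.)

2.15 m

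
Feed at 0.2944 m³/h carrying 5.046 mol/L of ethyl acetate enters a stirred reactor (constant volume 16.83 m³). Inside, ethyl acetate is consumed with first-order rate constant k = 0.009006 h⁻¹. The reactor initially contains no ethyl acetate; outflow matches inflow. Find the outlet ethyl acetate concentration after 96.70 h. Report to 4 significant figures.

Accumulation = in − out − consumed: V dC/dt = Q C_in − Q C − k V C.
This is linear with rate a = Q/V + k = 0.0264986 h⁻¹.
C_ss = Q C_in/(Q + kV) = 3.33103 mol/L; C(t) = C_ss + (C₀ − C_ss) e^(−a t).
C(96.70) = 3.33103 + (-3.33103)·e^(−0.0264986·96.70) = 3.33103 + (-3.33103)·0.0771185 = 3.07415 mol/L.

3.074 mol/L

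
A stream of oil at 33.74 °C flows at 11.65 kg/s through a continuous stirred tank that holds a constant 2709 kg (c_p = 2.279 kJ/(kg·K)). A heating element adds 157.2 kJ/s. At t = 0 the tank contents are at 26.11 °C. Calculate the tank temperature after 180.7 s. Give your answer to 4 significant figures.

33.43 °C

M c_p dT/dt = ṁ c_p (T_in − T) + Q̇.
τ = M/ṁ = 232.532 s; T_ss = T_in + Q̇/(ṁ c_p) = 33.74 + 157.2/(11.65·2.279) = 39.6608 °C.
This is linear first-order; T(t) = T_ss + (T₀ − T_ss) e^(−t/τ).
T(180.7) = 39.6608 + (-13.5508)·e^(−180.7/232.532) = 39.6608 + (-13.5508)·0.459739 = 33.4310 °C.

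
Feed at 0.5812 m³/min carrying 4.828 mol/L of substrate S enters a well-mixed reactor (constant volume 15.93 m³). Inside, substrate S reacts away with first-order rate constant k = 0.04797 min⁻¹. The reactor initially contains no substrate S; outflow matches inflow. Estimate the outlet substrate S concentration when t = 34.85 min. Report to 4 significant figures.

1.976 mol/L

Accumulation = in − out − consumed: V dC/dt = Q C_in − Q C − k V C.
This is linear with rate a = Q/V + k = 0.0844546 min⁻¹.
C_ss = Q C_in/(Q + kV) = 2.08571 mol/L; C(t) = C_ss + (C₀ − C_ss) e^(−a t).
C(34.85) = 2.08571 + (-2.08571)·e^(−0.0844546·34.85) = 2.08571 + (-2.08571)·0.0526945 = 1.97580 mol/L.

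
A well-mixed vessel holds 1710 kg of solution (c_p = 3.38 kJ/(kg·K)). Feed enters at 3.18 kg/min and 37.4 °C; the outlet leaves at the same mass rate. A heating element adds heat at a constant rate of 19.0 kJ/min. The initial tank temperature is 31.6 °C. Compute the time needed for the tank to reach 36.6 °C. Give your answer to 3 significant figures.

Energy balance: M c_p dT/dt = ṁ c_p (T_in − T) + 19.0.
τ = M/ṁ = 537.74 min; T_ss = T_in + Q̇/(ṁ c_p) = 39.168 °C.
T(t) = T_ss + (T₀ − T_ss) e^(−t/τ). Set T = 36.6:
e^(−t/τ) = (36.6 − 39.168)/(31.6 − 39.168) = 0.33930
t = −537.74 · ln(0.33930) = 581.23 min.

581 min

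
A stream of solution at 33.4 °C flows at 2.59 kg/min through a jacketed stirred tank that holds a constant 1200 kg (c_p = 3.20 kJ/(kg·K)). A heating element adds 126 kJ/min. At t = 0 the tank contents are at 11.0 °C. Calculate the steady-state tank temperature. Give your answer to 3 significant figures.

48.6 °C

Heat balance on the well-mixed liquid: M c_p dT/dt = ṁ c_p (T_in − T) + 126.
At steady state dT/dt = 0 ⇒ T_ss = T_in + Q̇/(ṁ c_p) = 33.4 + 126/(2.59·3.20) = 48.603 °C.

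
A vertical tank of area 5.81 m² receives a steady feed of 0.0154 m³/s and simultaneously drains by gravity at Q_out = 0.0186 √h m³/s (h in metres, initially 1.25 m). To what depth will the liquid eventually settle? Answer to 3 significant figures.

0.686 m

Level balance: A dh/dt = 0.0154 − 0.0186 √h. Setting dh/dt = 0:
Q_in = 0.0186 √h_ss ⇒ √h_ss = 0.0154/0.0186 = 0.82796.
h_ss = 0.82796² = 0.68551 m. (Since h₀ = 1.25 m > h_ss, the level will fall toward this value.)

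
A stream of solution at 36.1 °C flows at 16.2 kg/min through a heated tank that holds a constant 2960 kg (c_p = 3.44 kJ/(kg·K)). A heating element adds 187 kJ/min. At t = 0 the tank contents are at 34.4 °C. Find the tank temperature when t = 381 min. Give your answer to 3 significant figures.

38.8 °C

Energy balance: M c_p dT/dt = ṁ c_p (T_in − T) + 187.
Rearrange: dT/dt = (T_ss − T)/τ with τ = M/ṁ = 182.72 min and T_ss = T_in + Q̇/(ṁ c_p) = 39.456 °C.
Integrating: T(t) = T_ss + (T₀ − T_ss) e^(−t/τ).
T(381) = 39.456 + (-5.0556)·e^(−381/182.72) = 39.456 + (-5.0556)·0.12428 = 38.827 °C.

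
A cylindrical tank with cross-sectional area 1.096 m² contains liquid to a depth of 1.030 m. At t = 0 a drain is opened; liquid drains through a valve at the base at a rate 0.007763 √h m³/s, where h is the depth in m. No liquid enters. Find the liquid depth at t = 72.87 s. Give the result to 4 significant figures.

0.5728 m

A dh/dt = −Q_out = −0.007763 √h.
Separate and integrate: 2(√h − √h₀) = −(0.007763/A) t.
√h = √1.030 − 0.007763·72.87/(2·1.096) = 1.01489 − 0.258070 = 0.756819.
h = 0.756819² = 0.572775 m.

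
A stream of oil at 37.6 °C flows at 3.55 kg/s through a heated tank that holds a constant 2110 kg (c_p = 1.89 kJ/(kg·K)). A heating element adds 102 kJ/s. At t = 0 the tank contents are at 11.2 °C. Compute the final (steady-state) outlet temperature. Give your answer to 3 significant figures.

52.8 °C

M c_p dT/dt = ṁ c_p (T_in − T) + Q̇.
At steady state dT/dt = 0 ⇒ T_ss = T_in + Q̇/(ṁ c_p) = 37.6 + 102/(3.55·1.89) = 52.802 °C.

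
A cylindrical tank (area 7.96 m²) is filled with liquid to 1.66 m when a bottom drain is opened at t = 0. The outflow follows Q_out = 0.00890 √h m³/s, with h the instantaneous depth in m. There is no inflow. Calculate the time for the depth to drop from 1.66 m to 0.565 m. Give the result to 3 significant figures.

With no inflow, A dh/dt = −0.00890 √h.
∫ h^(−1/2) dh = −(0.00890/A) ∫ dt, giving 2√h = 2√h₀ − (0.00890/A) t.
t = 2A(√h₀ − √h)/0.00890 = 2·7.96·(√1.66 − √0.565)/0.00890
  = 15.920 × (1.2884 − 0.75166) / 0.00890 = 960.11 s.

960 s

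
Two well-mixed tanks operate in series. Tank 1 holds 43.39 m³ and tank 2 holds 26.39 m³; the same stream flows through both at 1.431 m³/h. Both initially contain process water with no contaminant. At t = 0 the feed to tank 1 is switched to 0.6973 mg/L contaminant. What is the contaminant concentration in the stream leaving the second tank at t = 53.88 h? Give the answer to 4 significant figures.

0.4545 mg/L

Time constants: τᵢ = Vᵢ/Q for each well-mixed tank.
τ₁ = 43.39/1.431 = 30.3215 h; τ₂ = 26.39/1.431 = 18.4416 h.
Tank 1: C₁ = C_in(1 − e^(−t/τ₁)). Tank 2 (τ₁ ≠ τ₂): C₂ = C_in[1 − (τ₁ e^(−t/τ₁) − τ₂ e^(−t/τ₂))/(τ₁ − τ₂)].
At t = 53.88: e^(−t/τ₁) = 0.169152, e^(−t/τ₂) = 0.0538449.
C₂ = 0.6973·[1 − (30.3215·0.169152 − 18.4416·0.0538449)/(11.8798)] = 0.6973·0.651852 = 0.454536 mg/L.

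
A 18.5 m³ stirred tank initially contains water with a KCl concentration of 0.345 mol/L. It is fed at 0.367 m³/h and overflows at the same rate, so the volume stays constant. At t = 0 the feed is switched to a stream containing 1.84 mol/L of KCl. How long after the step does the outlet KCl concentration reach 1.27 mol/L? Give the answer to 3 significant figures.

48.6 h

Species balance: V dC/dt = Q(C_in − C) ⇒ τ = V/Q = 50.409 h.
C(t) = C_in + (C₀ − C_in) e^(−t/τ). Set C = 1.27 and solve for t:
e^(−t/τ) = (C − C_in)/(C₀ − C_in) = (1.27 − 1.84)/(0.345 − 1.84) = 0.38127
t = −τ ln(…) = 50.409 × 0.96425 = 48.606 h.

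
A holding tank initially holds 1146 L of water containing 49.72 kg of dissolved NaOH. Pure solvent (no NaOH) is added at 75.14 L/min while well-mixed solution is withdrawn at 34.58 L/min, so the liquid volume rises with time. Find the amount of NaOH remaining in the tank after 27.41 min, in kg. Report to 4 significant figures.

Let m(t) be the amount of NaOH. Volume: V(t) = V₀ + (Q_in − Q_out) t = 1146 + 40.5600 t; V(27.41) = 2257.75 L.
Solute balance: dm/dt = 0 − Q_out C = −Q_out m/V(t).
dm/m = −Q_out dt/(V₀ + 40.5600 t); integrating gives ln(m/m₀) = −(Q_out/(Q_in−Q_out)) ln(V/V₀).
m = m₀ (V₀/V)^(Q_out/(Q_in−Q_out)) = 49.72 × (1146/2257.75)^(0.852564) = 27.8906 kg.

27.89 kg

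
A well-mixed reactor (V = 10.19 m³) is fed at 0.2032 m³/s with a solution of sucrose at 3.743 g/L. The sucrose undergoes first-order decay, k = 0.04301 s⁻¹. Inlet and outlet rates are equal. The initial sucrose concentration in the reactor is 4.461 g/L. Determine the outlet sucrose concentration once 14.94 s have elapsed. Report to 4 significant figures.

2.464 g/L

Accumulation = in − out − consumed: V dC/dt = Q C_in − Q C − k V C.
dC/dt = (Q/V) C_in − (Q/V + k) C; effective rate a = Q/V + k = 0.0199411 + 0.04301 = 0.0629511 s⁻¹.
C_ss = Q C_in/(Q + kV) = 1.18568 g/L; C(t) = C_ss + (C₀ − C_ss) e^(−a t).
C(14.94) = 1.18568 + (3.27532)·e^(−0.0629511·14.94) = 1.18568 + (3.27532)·0.390437 = 2.46448 g/L.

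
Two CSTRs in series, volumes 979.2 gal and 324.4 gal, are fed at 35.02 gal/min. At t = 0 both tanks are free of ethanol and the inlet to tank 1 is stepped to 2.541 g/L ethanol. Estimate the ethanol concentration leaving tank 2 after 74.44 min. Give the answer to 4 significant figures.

2.276 g/L

Species balance on tank i: dCᵢ/dt = (Cᵢ₋₁ − Cᵢ)/τᵢ with τᵢ = Vᵢ/Q.
τ₁ = 979.2/35.02 = 27.9612 min; τ₂ = 324.4/35.02 = 9.26328 min.
Solving the cascade with C₁(0)=C₂(0)=0 gives C₂(t) = C_in[1 − (τ₁ e^(−t/τ₁) − τ₂ e^(−t/τ₂))/(τ₁ − τ₂)].
At t = 74.44: e^(−t/τ₁) = 0.0697900, e^(−t/τ₂) = 0.000323590.
C₂ = 2.541·[1 − (27.9612·0.0697900 − 9.26328·0.000323590)/(18.6979)] = 2.541·0.895795 = 2.27622 g/L.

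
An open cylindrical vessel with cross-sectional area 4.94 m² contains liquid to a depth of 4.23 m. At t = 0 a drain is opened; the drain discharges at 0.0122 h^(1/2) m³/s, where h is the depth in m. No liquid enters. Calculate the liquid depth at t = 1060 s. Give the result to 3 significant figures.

Accumulation of liquid (constant cross-section A): A dh/dt = −0.0122 √h.
This is separable: 2 d(√h)/dt = −0.0122/A, so √h = √h₀ − (0.0122/(2A)) t.
√h = √4.23 − 0.0122·1060/(2·4.94) = 2.0567 − 1.3089 = 0.74779.
h = 0.74779² = 0.55919 m.

0.559 m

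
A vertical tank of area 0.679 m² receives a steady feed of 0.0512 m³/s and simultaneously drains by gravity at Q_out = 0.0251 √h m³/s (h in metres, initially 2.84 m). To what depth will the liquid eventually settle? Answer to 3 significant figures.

4.16 m

A dh/dt = Q_in − 0.0251 √h. Steady state requires inflow = outflow:
Q_in = 0.0251 √h_ss ⇒ √h_ss = 0.0512/0.0251 = 2.0398.
h_ss = 2.0398² = 4.1609 m. (Since h₀ = 2.84 m < h_ss, the level will rise toward this value.)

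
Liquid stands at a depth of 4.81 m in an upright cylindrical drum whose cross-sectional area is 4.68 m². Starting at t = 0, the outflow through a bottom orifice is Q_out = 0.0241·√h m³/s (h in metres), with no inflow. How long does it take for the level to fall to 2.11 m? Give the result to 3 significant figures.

With no inflow, A dh/dt = −0.0241 √h.
Separate and integrate: 2(√h − √h₀) = −(0.0241/A) t.
t = 2A(√h₀ − √h)/0.0241 = 2·4.68·(√4.81 − √2.11)/0.0241
  = 9.3600 × (2.1932 − 1.4526) / 0.0241 = 287.63 s.

288 s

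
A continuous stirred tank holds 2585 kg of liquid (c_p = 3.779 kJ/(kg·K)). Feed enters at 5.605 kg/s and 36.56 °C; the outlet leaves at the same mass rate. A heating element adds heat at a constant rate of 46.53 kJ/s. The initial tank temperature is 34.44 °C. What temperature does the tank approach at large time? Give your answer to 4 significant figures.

38.76 °C

M c_p dT/dt = ṁ c_p (T_in − T) + Q̇.
At steady state dT/dt = 0 ⇒ T_ss = T_in + Q̇/(ṁ c_p) = 36.56 + 46.53/(5.605·3.779) = 38.7567 °C.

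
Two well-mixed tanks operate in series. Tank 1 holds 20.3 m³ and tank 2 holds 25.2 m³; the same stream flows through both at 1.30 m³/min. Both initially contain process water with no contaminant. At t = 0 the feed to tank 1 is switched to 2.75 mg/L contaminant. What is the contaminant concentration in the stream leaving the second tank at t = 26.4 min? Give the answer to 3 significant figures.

1.23 mg/L

Each tank obeys Vᵢ dCᵢ/dt = Q(Cᵢ₋₁ − Cᵢ), so τᵢ = Vᵢ/Q.
τ₁ = 20.3/1.30 = 15.615 min; τ₂ = 25.2/1.30 = 19.385 min.
Tank 1: C₁ = C_in(1 − e^(−t/τ₁)). Tank 2 (τ₁ ≠ τ₂): C₂ = C_in[1 − (τ₁ e^(−t/τ₁) − τ₂ e^(−t/τ₂))/(τ₁ − τ₂)].
At t = 26.4: e^(−t/τ₁) = 0.18440, e^(−t/τ₂) = 0.25617.
C₂ = 2.75·[1 − (15.615·0.18440 − 19.385·0.25617)/(-3.7692)] = 2.75·0.44649 = 1.2278 mg/L.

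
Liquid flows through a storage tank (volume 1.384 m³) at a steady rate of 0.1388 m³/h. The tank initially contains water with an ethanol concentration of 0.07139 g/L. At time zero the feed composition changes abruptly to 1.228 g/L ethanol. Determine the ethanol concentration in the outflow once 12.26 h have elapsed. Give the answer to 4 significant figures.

Unsteady species balance (constant V, well mixed): V dC/dt = Q(C_in − C).
So dC/dt = (C_in − C)/τ with τ = V/Q = 1.384/0.1388 = 9.97118 h.
This is linear first-order; C(t) = C_in + (C₀ − C_in) e^(−t/τ).
C(12.26) = 1.228 + (0.07139 − 1.228)·e^(−12.26/9.97118) = 1.228 + (-1.15661)·0.292426 = 0.889777 g/L.

0.8898 g/L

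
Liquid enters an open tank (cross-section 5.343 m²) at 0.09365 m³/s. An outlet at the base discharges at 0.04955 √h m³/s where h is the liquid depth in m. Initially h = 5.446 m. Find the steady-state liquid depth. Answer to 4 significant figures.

3.572 m

Level balance: A dh/dt = 0.09365 − 0.04955 √h. Setting dh/dt = 0:
Q_in = 0.04955 √h_ss ⇒ √h_ss = 0.09365/0.04955 = 1.89001.
h_ss = 1.89001² = 3.57214 m. (Since h₀ = 5.446 m > h_ss, the level will fall toward this value.)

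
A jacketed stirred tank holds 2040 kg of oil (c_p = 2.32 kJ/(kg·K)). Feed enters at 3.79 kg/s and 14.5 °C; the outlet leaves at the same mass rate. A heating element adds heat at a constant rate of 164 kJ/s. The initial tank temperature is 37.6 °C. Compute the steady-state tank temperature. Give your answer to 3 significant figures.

33.2 °C

Heat balance on the well-mixed liquid: M c_p dT/dt = ṁ c_p (T_in − T) + 164.
At steady state dT/dt = 0 ⇒ T_ss = T_in + Q̇/(ṁ c_p) = 14.5 + 164/(3.79·2.32) = 33.152 °C.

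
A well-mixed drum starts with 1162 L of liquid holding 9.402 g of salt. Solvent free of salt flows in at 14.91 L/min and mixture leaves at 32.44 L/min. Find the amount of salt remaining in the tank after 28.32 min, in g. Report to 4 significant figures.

3.352 g

Total volume: dV/dt = Q_in − Q_out = -17.5300 L/min, so V(t) = 1162 − 17.5300 t and V(28.32) = 665.550 L.
No salt enters, so dm/dt = −Q_out · (m/V).
Separate: dm/m = −Q_out dt/V(t) ⇒ ln(m/m₀) = −(Q_out/(Q_in−Q_out)) ln(V/V₀).
m = m₀ (V₀/V)^(Q_out/(Q_in−Q_out)) = 9.402 × (1162/665.550)^(-1.85054) = 3.35230 g.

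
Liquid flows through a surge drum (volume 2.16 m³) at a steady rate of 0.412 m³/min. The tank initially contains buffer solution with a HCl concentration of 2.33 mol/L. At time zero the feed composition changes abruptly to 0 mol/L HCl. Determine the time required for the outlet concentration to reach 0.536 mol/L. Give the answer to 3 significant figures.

7.70 min

Species balance: V dC/dt = Q(C_in − C) ⇒ τ = V/Q = 5.2427 min.
C(t) = C_in + (C₀ − C_in) e^(−t/τ). Set C = 0.536 and solve for t:
e^(−t/τ) = (C − C_in)/(C₀ − C_in) = (0.536 − 0)/(2.33 − 0) = 0.23004
t = −τ ln(…) = 5.2427 × 1.4695 = 7.7041 min.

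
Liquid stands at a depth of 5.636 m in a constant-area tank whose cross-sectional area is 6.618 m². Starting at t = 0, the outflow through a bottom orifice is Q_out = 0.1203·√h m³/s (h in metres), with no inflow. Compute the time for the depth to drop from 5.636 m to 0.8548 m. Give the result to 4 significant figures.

159.5 s

With no inflow, A dh/dt = −0.1203 √h.
∫ h^(−1/2) dh = −(0.1203/A) ∫ dt, giving 2√h = 2√h₀ − (0.1203/A) t.
t = 2A(√h₀ − √h)/0.1203 = 2·6.618·(√5.636 − √0.8548)/0.1203
  = 13.2360 × (2.37403 − 0.924554) / 0.1203 = 159.478 s.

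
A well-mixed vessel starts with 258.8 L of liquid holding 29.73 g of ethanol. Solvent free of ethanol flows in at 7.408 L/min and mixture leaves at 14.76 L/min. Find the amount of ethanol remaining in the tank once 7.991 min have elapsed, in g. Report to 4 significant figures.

17.73 g

Total volume: dV/dt = Q_in − Q_out = -7.35200 L/min, so V(t) = 258.8 − 7.35200 t and V(7.991) = 200.050 L.
Species balance (pure solvent in): dm/dt = −Q_out · m/V(t).
dm/m = −Q_out dt/(V₀ − 7.35200 t); integrating gives ln(m/m₀) = −(Q_out/(Q_in−Q_out)) ln(V/V₀).
m = m₀ (V₀/V)^(Q_out/(Q_in−Q_out)) = 29.73 × (258.8/200.050)^(-2.00762) = 17.7293 g.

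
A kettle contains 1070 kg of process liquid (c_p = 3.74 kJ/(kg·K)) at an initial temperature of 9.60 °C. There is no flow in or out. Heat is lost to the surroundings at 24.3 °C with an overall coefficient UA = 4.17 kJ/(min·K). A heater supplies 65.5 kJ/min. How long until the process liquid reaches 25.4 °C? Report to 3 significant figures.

Lumped-capacitance energy balance: M c_p dT/dt = UA(T_amb − T) + Q̇.
τ = M c_p/UA = 959.66 min; T_ss = T_amb + Q̇/UA = 24.3 + 65.5/4.17 = 40.007 °C.
T(t) = T_ss + (T₀ − T_ss)e^(−t/τ); set T = 25.4:
t = −τ ln[(T − T_ss)/(T₀ − T_ss)] = −959.66 · ln(0.48039) = 703.58 min.

704 min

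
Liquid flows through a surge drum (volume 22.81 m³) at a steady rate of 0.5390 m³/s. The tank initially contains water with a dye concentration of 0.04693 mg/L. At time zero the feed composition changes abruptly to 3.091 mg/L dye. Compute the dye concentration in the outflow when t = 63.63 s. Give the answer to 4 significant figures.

2.414 mg/L

Accumulation = in − out for the solute gives V dC/dt = Q(C_in − C).
Time constant τ = V/Q = 22.81/0.5390 = 42.3191 s.
Integrating: C(t) = C_in + (C₀ − C_in) e^(−t/τ).
C(63.63) = 3.091 + (0.04693 − 3.091)·e^(−63.63/42.3191) = 3.091 + (-3.04407)·0.222334 = 2.41420 mg/L.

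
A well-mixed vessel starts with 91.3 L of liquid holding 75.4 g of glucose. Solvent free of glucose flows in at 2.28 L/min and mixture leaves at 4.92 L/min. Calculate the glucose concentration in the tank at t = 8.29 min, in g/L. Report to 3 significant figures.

0.652 g/L

Let m(t) be the amount of glucose. Volume: V(t) = V₀ + (Q_in − Q_out) t = 91.3 − 2.6400 t; V(8.29) = 69.414 L.
Species balance (pure solvent in): dm/dt = −Q_out · m/V(t).
dm/m = −Q_out dt/(V₀ − 2.6400 t); integrating gives ln(m/m₀) = −(Q_out/(Q_in−Q_out)) ln(V/V₀).
m = m₀ (V₀/V)^(Q_out/(Q_in−Q_out)) = 75.4 × (91.3/69.414)^(-1.8636) = 45.244 g.
C = m/V = 45.244/69.414 = 0.65179 g/L.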